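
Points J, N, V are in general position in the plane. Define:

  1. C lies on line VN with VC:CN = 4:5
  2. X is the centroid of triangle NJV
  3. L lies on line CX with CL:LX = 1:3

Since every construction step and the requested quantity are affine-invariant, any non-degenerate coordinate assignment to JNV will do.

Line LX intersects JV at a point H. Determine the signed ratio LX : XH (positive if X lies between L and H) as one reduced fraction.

Work in coordinates with J = (0, 0), N = (1, 0), V = (0, 1).
1. C lies on line VN with VC:CN = 4:5 ⇒ C = (4/9, 5/9)
2. X is the centroid of triangle NJV ⇒ X = (1/3, 1/3)
3. L lies on line CX with CL:LX = 1:3 ⇒ L = (5/12, 1/2)
line LX meets JV at H = (0, -1/3)
X = L + t·(H−L) with t = 1/5, so LX:XH = 1/5:4/5

LX:XH = 1/4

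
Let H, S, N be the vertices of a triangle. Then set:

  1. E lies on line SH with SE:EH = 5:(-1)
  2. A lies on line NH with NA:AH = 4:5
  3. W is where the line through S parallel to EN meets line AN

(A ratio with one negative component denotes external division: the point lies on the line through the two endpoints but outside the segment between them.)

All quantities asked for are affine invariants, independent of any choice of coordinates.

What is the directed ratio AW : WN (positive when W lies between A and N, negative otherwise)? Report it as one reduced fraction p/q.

Choose coordinates H = (0, 0), S = (1, 0), N = (0, 1).
1. E lies on line SH with SE:EH = 5:(-1) ⇒ E = (-1/4, 0)
2. A lies on line NH with NA:AH = 4:5 ⇒ A = (0, 5/9)
3. W is where the line through S parallel to EN meets line AN ⇒ W = (0, -4)
W = A + t·(N−A) with t = -41/4, so AW:WN = t:(1−t) = -41/4:45/4

AW:WN = -41/45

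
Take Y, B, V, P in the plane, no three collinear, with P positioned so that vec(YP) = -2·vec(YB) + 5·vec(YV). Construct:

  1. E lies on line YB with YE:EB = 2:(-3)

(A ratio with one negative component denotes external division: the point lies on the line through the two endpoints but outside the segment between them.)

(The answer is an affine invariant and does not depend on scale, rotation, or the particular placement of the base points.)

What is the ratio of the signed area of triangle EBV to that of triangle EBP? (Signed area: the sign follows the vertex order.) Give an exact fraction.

Set Y = (0, 0), B = (1, 0), V = (0, 1), P = (-2, 5); any affine frame gives the same invariant.
1. E lies on line YB with YE:EB = 2:(-3) ⇒ E = (-2, 0)
2·[EBV] = 3, 2·[EBP] = 15
[EBV]:[EBP] = 3:15 = 1/5

[EBV]:[EBP] = 1/5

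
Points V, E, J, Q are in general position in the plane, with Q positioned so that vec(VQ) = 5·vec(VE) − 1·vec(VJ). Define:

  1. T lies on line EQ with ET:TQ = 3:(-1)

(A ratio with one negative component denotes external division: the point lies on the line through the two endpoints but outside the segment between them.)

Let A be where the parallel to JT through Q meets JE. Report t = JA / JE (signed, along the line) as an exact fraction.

t = 1/3

Assign V = (0, 0), E = (1, 0), J = (0, 1), Q = (5, -1) — the answer is frame-independent, so this choice is without loss of generality.
1. T lies on line EQ with ET:TQ = 3:(-1) ⇒ T = (7, -3/2)
through Q parallel to JT: direction (7, -5/2); meets JE at A = (1/3, 2/3)
A = J + t·(E−J) with t = 1/3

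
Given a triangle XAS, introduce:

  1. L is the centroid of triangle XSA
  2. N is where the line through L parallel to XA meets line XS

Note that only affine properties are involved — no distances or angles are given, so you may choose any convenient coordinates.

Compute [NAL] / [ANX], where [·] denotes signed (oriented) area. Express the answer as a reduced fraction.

[NAL]:[ANX] = 1/3

Work in coordinates with X = (0, 0), A = (1, 0), S = (0, 1).
1. L is the centroid of triangle XSA ⇒ L = (1/3, 1/3)
2. N is where the line through L parallel to XA meets line XS ⇒ N = (0, 1/3)
2·[NAL] = 1/9, 2·[ANX] = 1/3
[NAL]:[ANX] = 1/9:1/3 = 1/3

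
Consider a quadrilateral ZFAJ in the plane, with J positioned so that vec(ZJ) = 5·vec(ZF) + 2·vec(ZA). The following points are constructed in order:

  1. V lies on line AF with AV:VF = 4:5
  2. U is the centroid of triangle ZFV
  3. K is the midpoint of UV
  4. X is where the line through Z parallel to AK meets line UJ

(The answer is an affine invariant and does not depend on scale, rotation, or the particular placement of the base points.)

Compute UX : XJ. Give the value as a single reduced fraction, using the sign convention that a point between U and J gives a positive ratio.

Work in coordinates with Z = (0, 0), F = (1, 0), A = (0, 1), J = (5, 2).
1. V lies on line AF with AV:VF = 4:5 ⇒ V = (4/9, 5/9)
2. U is the centroid of triangle ZFV ⇒ U = (13/27, 5/27)
3. K is the midpoint of UV ⇒ K = (25/54, 10/27)
4. X is where the line through Z parallel to AK meets line UJ ⇒ X = (25/5373, -34/5373)
X = U + t·(J−U) with t = -21/199, so UX:XJ = t:(1−t) = -21/199:220/199

UX:XJ = -21/220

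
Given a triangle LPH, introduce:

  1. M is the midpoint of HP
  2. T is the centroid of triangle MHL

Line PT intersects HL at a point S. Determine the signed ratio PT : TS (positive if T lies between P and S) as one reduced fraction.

PT:TS = 5

Assign L = (0, 0), P = (1, 0), H = (0, 1) — the answer is frame-independent, so this choice is without loss of generality.
1. M is the midpoint of HP ⇒ M = (1/2, 1/2)
2. T is the centroid of triangle MHL ⇒ T = (1/6, 1/2)
line PT meets HL at S = (0, 3/5)
T = P + t·(S−P) with t = 5/6, so PT:TS = 5/6:1/6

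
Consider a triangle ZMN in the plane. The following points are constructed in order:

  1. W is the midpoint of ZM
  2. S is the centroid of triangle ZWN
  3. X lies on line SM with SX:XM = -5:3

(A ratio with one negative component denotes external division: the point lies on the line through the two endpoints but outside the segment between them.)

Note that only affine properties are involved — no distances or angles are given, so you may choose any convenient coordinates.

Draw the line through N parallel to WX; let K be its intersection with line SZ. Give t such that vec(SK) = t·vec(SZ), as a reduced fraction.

t = -13/8

Choose coordinates Z = (0, 0), M = (1, 0), N = (0, 1).
1. W is the midpoint of ZM ⇒ W = (1/2, 0)
2. S is the centroid of triangle ZWN ⇒ S = (1/6, 1/3)
3. X lies on line SM with SX:XM = -5:3 ⇒ X = (9/4, -1/2)
through N parallel to WX: direction (7/4, -1/2); meets SZ at K = (7/16, 7/8)
K = S + t·(Z−S) with t = -13/8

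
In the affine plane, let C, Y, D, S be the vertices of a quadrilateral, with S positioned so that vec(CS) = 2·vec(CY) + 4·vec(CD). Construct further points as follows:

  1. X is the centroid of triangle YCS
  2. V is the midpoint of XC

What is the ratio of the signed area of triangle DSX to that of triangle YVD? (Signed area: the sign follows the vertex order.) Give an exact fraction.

Assign C = (0, 0), Y = (1, 0), D = (0, 1), S = (2, 4) — the answer is frame-independent, so this choice is without loss of generality.
1. X is the centroid of triangle YCS ⇒ X = (1, 4/3)
2. V is the midpoint of XC ⇒ V = (1/2, 2/3)
2·[DSX] = -7/3, 2·[YVD] = 1/6
[DSX]:[YVD] = -7/3:1/6 = -14

[DSX]:[YVD] = -14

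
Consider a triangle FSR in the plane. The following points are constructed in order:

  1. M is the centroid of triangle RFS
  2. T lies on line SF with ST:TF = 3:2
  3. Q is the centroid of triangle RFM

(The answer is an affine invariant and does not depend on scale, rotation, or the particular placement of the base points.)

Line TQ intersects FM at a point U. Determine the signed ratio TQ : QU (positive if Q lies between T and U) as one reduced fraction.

Work in coordinates with F = (0, 0), S = (1, 0), R = (0, 1).
1. M is the centroid of triangle RFS ⇒ M = (1/3, 1/3)
2. T lies on line SF with ST:TF = 3:2 ⇒ T = (2/5, 0)
3. Q is the centroid of triangle RFM ⇒ Q = (1/9, 4/9)
line TQ meets FM at U = (8/33, 8/33)
Q = T + t·(U−T) with t = 11/6, so TQ:QU = 11/6:-5/6

TQ:QU = -11/5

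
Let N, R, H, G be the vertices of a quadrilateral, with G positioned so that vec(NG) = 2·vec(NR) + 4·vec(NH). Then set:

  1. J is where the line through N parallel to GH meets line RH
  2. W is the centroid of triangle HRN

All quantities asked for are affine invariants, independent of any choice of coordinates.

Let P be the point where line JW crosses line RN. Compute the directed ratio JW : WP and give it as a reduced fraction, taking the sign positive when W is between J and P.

Choose coordinates N = (0, 0), R = (1, 0), H = (0, 1), G = (2, 4).
1. J is where the line through N parallel to GH meets line RH ⇒ J = (2/5, 3/5)
2. W is the centroid of triangle HRN ⇒ W = (1/3, 1/3)
line JW meets RN at P = (1/4, 0)
W = J + t·(P−J) with t = 4/9, so JW:WP = 4/9:5/9

JW:WP = 4/5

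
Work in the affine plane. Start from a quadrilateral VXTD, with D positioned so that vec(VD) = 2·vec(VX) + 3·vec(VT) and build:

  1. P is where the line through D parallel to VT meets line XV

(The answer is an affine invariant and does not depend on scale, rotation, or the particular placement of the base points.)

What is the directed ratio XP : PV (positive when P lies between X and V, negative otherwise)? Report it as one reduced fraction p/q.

Choose coordinates V = (0, 0), X = (1, 0), T = (0, 1), D = (2, 3).
1. P is where the line through D parallel to VT meets line XV ⇒ P = (2, 0)
P = X + t·(V−X) with t = -1, so XP:PV = t:(1−t) = -1:2

XP:PV = -1/2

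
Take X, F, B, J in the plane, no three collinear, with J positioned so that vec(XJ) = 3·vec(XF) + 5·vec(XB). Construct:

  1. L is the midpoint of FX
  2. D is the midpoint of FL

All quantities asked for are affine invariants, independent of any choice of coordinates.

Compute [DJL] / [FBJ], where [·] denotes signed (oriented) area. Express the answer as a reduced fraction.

Set X = (0, 0), F = (1, 0), B = (0, 1), J = (3, 5); any affine frame gives the same invariant.
1. L is the midpoint of FX ⇒ L = (1/2, 0)
2. D is the midpoint of FL ⇒ D = (3/4, 0)
2·[DJL] = 5/4, 2·[FBJ] = -7
[DJL]:[FBJ] = 5/4:-7 = -5/28

[DJL]:[FBJ] = -5/28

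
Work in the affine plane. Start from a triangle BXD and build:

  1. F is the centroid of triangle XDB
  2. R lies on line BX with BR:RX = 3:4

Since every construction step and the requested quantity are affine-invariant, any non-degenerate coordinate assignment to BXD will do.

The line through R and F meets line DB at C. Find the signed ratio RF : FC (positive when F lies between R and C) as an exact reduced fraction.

Assign B = (0, 0), X = (1, 0), D = (0, 1) — the answer is frame-independent, so this choice is without loss of generality.
1. F is the centroid of triangle XDB ⇒ F = (1/3, 1/3)
2. R lies on line BX with BR:RX = 3:4 ⇒ R = (3/7, 0)
line RF meets DB at C = (0, 3/2)
F = R + t·(C−R) with t = 2/9, so RF:FC = 2/9:7/9

RF:FC = 2/7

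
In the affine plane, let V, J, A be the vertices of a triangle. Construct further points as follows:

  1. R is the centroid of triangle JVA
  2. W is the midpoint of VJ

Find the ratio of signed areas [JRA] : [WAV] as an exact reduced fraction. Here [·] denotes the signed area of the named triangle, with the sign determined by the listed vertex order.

[JRA]:[WAV] = -2/3

Work in coordinates with V = (0, 0), J = (1, 0), A = (0, 1).
1. R is the centroid of triangle JVA ⇒ R = (1/3, 1/3)
2. W is the midpoint of VJ ⇒ W = (1/2, 0)
2·[JRA] = -1/3, 2·[WAV] = 1/2
[JRA]:[WAV] = -1/3:1/2 = -2/3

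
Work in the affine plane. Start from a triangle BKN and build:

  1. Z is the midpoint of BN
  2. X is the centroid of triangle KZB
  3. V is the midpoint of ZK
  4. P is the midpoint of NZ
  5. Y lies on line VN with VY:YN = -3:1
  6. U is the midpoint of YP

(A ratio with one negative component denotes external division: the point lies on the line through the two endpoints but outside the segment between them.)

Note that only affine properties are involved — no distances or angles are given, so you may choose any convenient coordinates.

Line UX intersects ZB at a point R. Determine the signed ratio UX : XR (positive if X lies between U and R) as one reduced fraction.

UX:XR = -11/8

Choose coordinates B = (0, 0), K = (1, 0), N = (0, 1).
1. Z is the midpoint of BN ⇒ Z = (0, 1/2)
2. X is the centroid of triangle KZB ⇒ X = (1/3, 1/6)
3. V is the midpoint of ZK ⇒ V = (1/2, 1/4)
4. P is the midpoint of NZ ⇒ P = (0, 3/4)
5. Y lies on line VN with VY:YN = -3:1 ⇒ Y = (-1/4, 11/8)
6. U is the midpoint of YP ⇒ U = (-1/8, 17/16)
line UX meets ZB at R = (0, 9/11)
X = U + t·(R−U) with t = 11/3, so UX:XR = 11/3:-8/3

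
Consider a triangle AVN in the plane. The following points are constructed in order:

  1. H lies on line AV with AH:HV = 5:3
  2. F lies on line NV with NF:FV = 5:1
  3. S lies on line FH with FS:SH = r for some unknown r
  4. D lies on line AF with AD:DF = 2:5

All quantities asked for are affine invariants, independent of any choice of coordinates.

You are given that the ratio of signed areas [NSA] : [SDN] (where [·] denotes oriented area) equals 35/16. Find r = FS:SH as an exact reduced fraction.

r = -3

Set A = (0, 0), V = (1, 0), N = (0, 1); any affine frame gives the same invariant.
1. H lies on line AV with AH:HV = 5:3 ⇒ H = (5/8, 0)
2. F lies on line NV with NF:FV = 5:1 ⇒ F = (5/6, 1/6)
3. With FS:SH = r, write λ = r/(r+1) so S = F + λ·(H−F); S is affine-linear in λ
4. D lies on line AF with AD:DF = 2:5 ⇒ D = (5/21, 1/21)
Every point depending on S is an affine combination of S and λ-independent points, so each such coordinate is linear in λ; the λ² term in each signed area is a multiple of (H−F)×(H−F) = 0, so 2·[NSA] and 2·[SDN] are each linear in λ. Evaluating at λ=0 and λ=1:
  2·[NSA] = 5/24·λ − 5/6,   2·[SDN] = 5/21·λ − 25/42
So [NSA]:[SDN] = (5/24·λ − 5/6) / (5/21·λ − 25/42). Setting this equal to 35/16:
  5/24·λ − 5/6 = 35/16·(5/21·λ − 25/42)  ⇒  λ = 3/2
Then r = λ/(1−λ) = (3/2)/(-1/2) = -3. Check: with r = -3, S = (25/48, -1/12) and [NSA]:[SDN] = 35/16 as required.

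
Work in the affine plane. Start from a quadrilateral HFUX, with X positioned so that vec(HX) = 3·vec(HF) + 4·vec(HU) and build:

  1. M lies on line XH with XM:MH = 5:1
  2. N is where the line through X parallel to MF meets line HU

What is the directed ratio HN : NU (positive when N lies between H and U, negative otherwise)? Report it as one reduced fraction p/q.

Choose coordinates H = (0, 0), F = (1, 0), U = (0, 1), X = (3, 4).
1. M lies on line XH with XM:MH = 5:1 ⇒ M = (1/2, 2/3)
2. N is where the line through X parallel to MF meets line HU ⇒ N = (0, 8)
N = H + t·(U−H) with t = 8, so HN:NU = t:(1−t) = 8:-7

HN:NU = -8/7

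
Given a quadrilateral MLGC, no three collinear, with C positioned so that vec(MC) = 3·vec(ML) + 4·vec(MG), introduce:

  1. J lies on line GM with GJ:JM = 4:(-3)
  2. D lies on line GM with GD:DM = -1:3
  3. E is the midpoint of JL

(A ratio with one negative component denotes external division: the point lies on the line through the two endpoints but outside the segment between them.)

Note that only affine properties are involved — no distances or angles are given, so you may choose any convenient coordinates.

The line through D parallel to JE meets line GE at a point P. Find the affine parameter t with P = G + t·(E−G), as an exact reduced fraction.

t = -1/8

Set M = (0, 0), L = (1, 0), G = (0, 1), C = (3, 4); any affine frame gives the same invariant.
1. J lies on line GM with GJ:JM = 4:(-3) ⇒ J = (0, -3)
2. D lies on line GM with GD:DM = -1:3 ⇒ D = (0, 3/2)
3. E is the midpoint of JL ⇒ E = (1/2, -3/2)
through D parallel to JE: direction (1/2, 3/2); meets GE at P = (-1/16, 21/16)
P = G + t·(E−G) with t = -1/8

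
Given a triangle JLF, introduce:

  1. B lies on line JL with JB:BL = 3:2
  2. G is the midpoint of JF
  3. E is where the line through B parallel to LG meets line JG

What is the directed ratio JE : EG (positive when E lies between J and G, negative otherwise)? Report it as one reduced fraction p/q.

JE:EG = 3/2

Assign J = (0, 0), L = (1, 0), F = (0, 1) — the answer is frame-independent, so this choice is without loss of generality.
1. B lies on line JL with JB:BL = 3:2 ⇒ B = (3/5, 0)
2. G is the midpoint of JF ⇒ G = (0, 1/2)
3. E is where the line through B parallel to LG meets line JG ⇒ E = (0, 3/10)
E = J + t·(G−J) with t = 3/5, so JE:EG = t:(1−t) = 3/5:2/5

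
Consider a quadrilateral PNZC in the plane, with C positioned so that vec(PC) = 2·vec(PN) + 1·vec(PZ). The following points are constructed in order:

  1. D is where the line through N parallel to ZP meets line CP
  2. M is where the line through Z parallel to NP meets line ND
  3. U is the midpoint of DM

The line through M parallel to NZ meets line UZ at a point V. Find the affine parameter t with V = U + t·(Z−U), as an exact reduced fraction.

t = -1/3

Assign P = (0, 0), N = (1, 0), Z = (0, 1), C = (2, 1) — the answer is frame-independent, so this choice is without loss of generality.
1. D is where the line through N parallel to ZP meets line CP ⇒ D = (1, 1/2)
2. M is where the line through Z parallel to NP meets line ND ⇒ M = (1, 1)
3. U is the midpoint of DM ⇒ U = (1, 3/4)
through M parallel to NZ: direction (-1, 1); meets UZ at V = (4/3, 2/3)
V = U + t·(Z−U) with t = -1/3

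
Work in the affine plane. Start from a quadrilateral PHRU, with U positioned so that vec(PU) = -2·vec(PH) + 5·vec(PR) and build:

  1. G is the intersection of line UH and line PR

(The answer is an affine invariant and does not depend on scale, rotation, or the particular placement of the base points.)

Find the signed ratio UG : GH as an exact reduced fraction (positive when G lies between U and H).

Assign P = (0, 0), H = (1, 0), R = (0, 1), U = (-2, 5) — the answer is frame-independent, so this choice is without loss of generality.
1. G is the intersection of line UH and line PR ⇒ G = (0, 5/3)
G = U + t·(H−U) with t = 2/3, so UG:GH = t:(1−t) = 2/3:1/3

UG:GH = 2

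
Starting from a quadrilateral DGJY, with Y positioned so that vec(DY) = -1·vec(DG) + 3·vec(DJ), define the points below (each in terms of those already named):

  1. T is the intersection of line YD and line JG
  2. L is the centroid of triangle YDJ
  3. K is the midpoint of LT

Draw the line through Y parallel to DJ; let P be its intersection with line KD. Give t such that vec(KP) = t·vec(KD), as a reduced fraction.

Assign D = (0, 0), G = (1, 0), J = (0, 1), Y = (-1, 3) — the answer is frame-independent, so this choice is without loss of generality.
1. T is the intersection of line YD and line JG ⇒ T = (-1/2, 3/2)
2. L is the centroid of triangle YDJ ⇒ L = (-1/3, 4/3)
3. K is the midpoint of LT ⇒ K = (-5/12, 17/12)
through Y parallel to DJ: direction (0, 1); meets KD at P = (-1, 17/5)
P = K + t·(D−K) with t = -7/5

t = -7/5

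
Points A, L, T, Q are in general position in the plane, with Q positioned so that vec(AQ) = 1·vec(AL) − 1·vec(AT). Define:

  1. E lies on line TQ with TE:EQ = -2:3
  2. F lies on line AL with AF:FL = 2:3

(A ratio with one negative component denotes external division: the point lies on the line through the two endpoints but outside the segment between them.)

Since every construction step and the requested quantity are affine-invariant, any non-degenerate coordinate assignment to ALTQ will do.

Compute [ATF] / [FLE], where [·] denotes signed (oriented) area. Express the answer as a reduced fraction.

[ATF]:[FLE] = -2/15

Assign A = (0, 0), L = (1, 0), T = (0, 1), Q = (1, -1) — the answer is frame-independent, so this choice is without loss of generality.
1. E lies on line TQ with TE:EQ = -2:3 ⇒ E = (-2, 5)
2. F lies on line AL with AF:FL = 2:3 ⇒ F = (2/5, 0)
2·[ATF] = -2/5, 2·[FLE] = 3
[ATF]:[FLE] = -2/5:3 = -2/15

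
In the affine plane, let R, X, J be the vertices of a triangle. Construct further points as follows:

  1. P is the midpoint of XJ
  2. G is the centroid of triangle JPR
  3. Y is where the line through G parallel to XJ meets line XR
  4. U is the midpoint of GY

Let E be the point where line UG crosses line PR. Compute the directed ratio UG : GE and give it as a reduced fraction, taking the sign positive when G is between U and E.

UG:GE = -3/2

Assign R = (0, 0), X = (1, 0), J = (0, 1) — the answer is frame-independent, so this choice is without loss of generality.
1. P is the midpoint of XJ ⇒ P = (1/2, 1/2)
2. G is the centroid of triangle JPR ⇒ G = (1/6, 1/2)
3. Y is where the line through G parallel to XJ meets line XR ⇒ Y = (2/3, 0)
4. U is the midpoint of GY ⇒ U = (5/12, 1/4)
line UG meets PR at E = (1/3, 1/3)
G = U + t·(E−U) with t = 3, so UG:GE = 3:-2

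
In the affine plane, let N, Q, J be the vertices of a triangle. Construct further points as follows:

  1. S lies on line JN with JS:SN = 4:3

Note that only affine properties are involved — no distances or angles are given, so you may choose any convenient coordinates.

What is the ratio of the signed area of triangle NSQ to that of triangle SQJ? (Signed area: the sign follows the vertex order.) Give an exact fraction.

[NSQ]:[SQJ] = -3/4

Assign N = (0, 0), Q = (1, 0), J = (0, 1) — the answer is frame-independent, so this choice is without loss of generality.
1. S lies on line JN with JS:SN = 4:3 ⇒ S = (0, 3/7)
2·[NSQ] = -3/7, 2·[SQJ] = 4/7
[NSQ]:[SQJ] = -3/7:4/7 = -3/4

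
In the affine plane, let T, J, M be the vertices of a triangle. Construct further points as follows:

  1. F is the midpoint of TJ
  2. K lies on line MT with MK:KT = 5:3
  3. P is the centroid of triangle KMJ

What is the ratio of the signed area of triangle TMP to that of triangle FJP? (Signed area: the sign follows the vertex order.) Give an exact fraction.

Assign T = (0, 0), J = (1, 0), M = (0, 1) — the answer is frame-independent, so this choice is without loss of generality.
1. F is the midpoint of TJ ⇒ F = (1/2, 0)
2. K lies on line MT with MK:KT = 5:3 ⇒ K = (0, 3/8)
3. P is the centroid of triangle KMJ ⇒ P = (1/3, 11/24)
2·[TMP] = -1/3, 2·[FJP] = 11/48
[TMP]:[FJP] = -1/3:11/48 = -16/11

[TMP]:[FJP] = -16/11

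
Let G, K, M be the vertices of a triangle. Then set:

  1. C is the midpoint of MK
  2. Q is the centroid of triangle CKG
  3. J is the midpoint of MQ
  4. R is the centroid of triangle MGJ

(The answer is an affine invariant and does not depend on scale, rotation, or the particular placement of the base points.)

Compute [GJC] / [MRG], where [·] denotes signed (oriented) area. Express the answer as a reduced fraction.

[GJC]:[MRG] = 2

Assign G = (0, 0), K = (1, 0), M = (0, 1) — the answer is frame-independent, so this choice is without loss of generality.
1. C is the midpoint of MK ⇒ C = (1/2, 1/2)
2. Q is the centroid of triangle CKG ⇒ Q = (1/2, 1/6)
3. J is the midpoint of MQ ⇒ J = (1/4, 7/12)
4. R is the centroid of triangle MGJ ⇒ R = (1/12, 19/36)
2·[GJC] = -1/6, 2·[MRG] = -1/12
[GJC]:[MRG] = -1/6:-1/12 = 2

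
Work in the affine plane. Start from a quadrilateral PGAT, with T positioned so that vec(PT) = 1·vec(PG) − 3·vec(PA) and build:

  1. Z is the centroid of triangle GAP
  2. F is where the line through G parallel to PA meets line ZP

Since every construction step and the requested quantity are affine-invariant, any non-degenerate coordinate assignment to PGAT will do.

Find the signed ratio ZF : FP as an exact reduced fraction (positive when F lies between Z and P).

ZF:FP = -2/3

Set P = (0, 0), G = (1, 0), A = (0, 1), T = (1, -3); any affine frame gives the same invariant.
1. Z is the centroid of triangle GAP ⇒ Z = (1/3, 1/3)
2. F is where the line through G parallel to PA meets line ZP ⇒ F = (1, 1)
F = Z + t·(P−Z) with t = -2, so ZF:FP = t:(1−t) = -2:3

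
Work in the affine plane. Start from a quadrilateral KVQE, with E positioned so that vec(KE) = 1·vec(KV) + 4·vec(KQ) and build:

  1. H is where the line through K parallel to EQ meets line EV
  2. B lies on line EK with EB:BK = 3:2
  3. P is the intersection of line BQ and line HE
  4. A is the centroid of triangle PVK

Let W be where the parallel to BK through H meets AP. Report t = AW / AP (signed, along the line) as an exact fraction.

t = 5/2

Choose coordinates K = (0, 0), V = (1, 0), Q = (0, 1), E = (1, 4).
1. H is where the line through K parallel to EQ meets line EV ⇒ H = (1, 3)
2. B lies on line EK with EB:BK = 3:2 ⇒ B = (2/5, 8/5)
3. P is the intersection of line BQ and line HE ⇒ P = (1, 5/2)
4. A is the centroid of triangle PVK ⇒ A = (2/3, 5/6)
through H parallel to BK: direction (-2/5, -8/5); meets AP at W = (3/2, 5)
W = A + t·(P−A) with t = 5/2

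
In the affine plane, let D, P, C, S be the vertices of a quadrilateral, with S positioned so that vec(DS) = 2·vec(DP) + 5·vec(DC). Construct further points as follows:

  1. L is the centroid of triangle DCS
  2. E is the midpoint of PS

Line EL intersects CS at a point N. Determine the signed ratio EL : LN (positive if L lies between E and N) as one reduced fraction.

EL:LN = 7/2

Choose coordinates D = (0, 0), P = (1, 0), C = (0, 1), S = (2, 5).
1. L is the centroid of triangle DCS ⇒ L = (2/3, 2)
2. E is the midpoint of PS ⇒ E = (3/2, 5/2)
line EL meets CS at N = (3/7, 13/7)
L = E + t·(N−E) with t = 7/9, so EL:LN = 7/9:2/9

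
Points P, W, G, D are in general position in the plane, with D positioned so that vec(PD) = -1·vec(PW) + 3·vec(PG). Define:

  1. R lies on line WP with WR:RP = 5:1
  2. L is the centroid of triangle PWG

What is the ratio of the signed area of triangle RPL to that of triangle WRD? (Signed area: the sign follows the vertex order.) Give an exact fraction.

Work in coordinates with P = (0, 0), W = (1, 0), G = (0, 1), D = (-1, 3).
1. R lies on line WP with WR:RP = 5:1 ⇒ R = (1/6, 0)
2. L is the centroid of triangle PWG ⇒ L = (1/3, 1/3)
2·[RPL] = -1/18, 2·[WRD] = -5/2
[RPL]:[WRD] = -1/18:-5/2 = 1/45

[RPL]:[WRD] = 1/45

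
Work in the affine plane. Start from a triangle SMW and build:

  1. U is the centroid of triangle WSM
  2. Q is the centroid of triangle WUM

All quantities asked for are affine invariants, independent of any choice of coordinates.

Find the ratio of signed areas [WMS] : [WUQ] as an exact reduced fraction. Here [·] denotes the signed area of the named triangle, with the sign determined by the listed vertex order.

[WMS]:[WUQ] = -9

Choose coordinates S = (0, 0), M = (1, 0), W = (0, 1).
1. U is the centroid of triangle WSM ⇒ U = (1/3, 1/3)
2. Q is the centroid of triangle WUM ⇒ Q = (4/9, 4/9)
2·[WMS] = -1, 2·[WUQ] = 1/9
[WMS]:[WUQ] = -1:1/9 = -9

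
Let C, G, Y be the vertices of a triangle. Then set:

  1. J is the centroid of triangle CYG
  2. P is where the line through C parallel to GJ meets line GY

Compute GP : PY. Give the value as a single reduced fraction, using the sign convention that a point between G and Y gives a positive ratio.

Work in coordinates with C = (0, 0), G = (1, 0), Y = (0, 1).
1. J is the centroid of triangle CYG ⇒ J = (1/3, 1/3)
2. P is where the line through C parallel to GJ meets line GY ⇒ P = (2, -1)
P = G + t·(Y−G) with t = -1, so GP:PY = t:(1−t) = -1:2

GP:PY = -1/2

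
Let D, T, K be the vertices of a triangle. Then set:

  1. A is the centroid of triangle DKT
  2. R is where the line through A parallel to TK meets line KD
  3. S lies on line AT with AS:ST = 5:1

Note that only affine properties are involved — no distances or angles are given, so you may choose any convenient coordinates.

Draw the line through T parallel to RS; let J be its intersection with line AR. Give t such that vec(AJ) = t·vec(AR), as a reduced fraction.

t = 6/5

Work in coordinates with D = (0, 0), T = (1, 0), K = (0, 1).
1. A is the centroid of triangle DKT ⇒ A = (1/3, 1/3)
2. R is where the line through A parallel to TK meets line KD ⇒ R = (0, 2/3)
3. S lies on line AT with AS:ST = 5:1 ⇒ S = (8/9, 1/18)
through T parallel to RS: direction (8/9, -11/18); meets AR at J = (-1/15, 11/15)
J = A + t·(R−A) with t = 6/5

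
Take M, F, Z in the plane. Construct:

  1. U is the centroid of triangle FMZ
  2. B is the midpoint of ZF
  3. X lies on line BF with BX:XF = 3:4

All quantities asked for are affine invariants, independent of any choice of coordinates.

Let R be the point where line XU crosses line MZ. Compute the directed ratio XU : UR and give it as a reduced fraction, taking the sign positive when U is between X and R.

Assign M = (0, 0), F = (1, 0), Z = (0, 1) — the answer is frame-independent, so this choice is without loss of generality.
1. U is the centroid of triangle FMZ ⇒ U = (1/3, 1/3)
2. B is the midpoint of ZF ⇒ B = (1/2, 1/2)
3. X lies on line BF with BX:XF = 3:4 ⇒ X = (5/7, 2/7)
line XU meets MZ at R = (0, 3/8)
U = X + t·(R−X) with t = 8/15, so XU:UR = 8/15:7/15

XU:UR = 8/7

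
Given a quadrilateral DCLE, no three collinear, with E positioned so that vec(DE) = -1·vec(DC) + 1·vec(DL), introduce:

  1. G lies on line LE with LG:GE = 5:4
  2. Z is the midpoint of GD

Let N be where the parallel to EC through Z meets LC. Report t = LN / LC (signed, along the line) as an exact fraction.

Set D = (0, 0), C = (1, 0), L = (0, 1), E = (-1, 1); any affine frame gives the same invariant.
1. G lies on line LE with LG:GE = 5:4 ⇒ G = (-5/9, 1)
2. Z is the midpoint of GD ⇒ Z = (-5/18, 1/2)
through Z parallel to EC: direction (2, -1); meets LC at N = (23/18, -5/18)
N = L + t·(C−L) with t = 23/18

t = 23/18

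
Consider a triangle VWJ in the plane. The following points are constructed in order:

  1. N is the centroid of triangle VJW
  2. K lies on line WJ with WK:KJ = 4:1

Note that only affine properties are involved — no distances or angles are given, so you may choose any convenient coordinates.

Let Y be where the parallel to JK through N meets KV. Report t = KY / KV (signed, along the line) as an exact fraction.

Assign V = (0, 0), W = (1, 0), J = (0, 1) — the answer is frame-independent, so this choice is without loss of generality.
1. N is the centroid of triangle VJW ⇒ N = (1/3, 1/3)
2. K lies on line WJ with WK:KJ = 4:1 ⇒ K = (1/5, 4/5)
through N parallel to JK: direction (1/5, -1/5); meets KV at Y = (2/15, 8/15)
Y = K + t·(V−K) with t = 1/3

t = 1/3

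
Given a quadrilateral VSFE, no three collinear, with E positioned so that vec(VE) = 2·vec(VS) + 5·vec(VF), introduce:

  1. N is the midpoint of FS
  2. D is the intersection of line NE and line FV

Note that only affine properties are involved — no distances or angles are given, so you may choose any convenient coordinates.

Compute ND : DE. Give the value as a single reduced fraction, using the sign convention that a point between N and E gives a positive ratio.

ND:DE = -1/4

Choose coordinates V = (0, 0), S = (1, 0), F = (0, 1), E = (2, 5).
1. N is the midpoint of FS ⇒ N = (1/2, 1/2)
2. D is the intersection of line NE and line FV ⇒ D = (0, -1)
D = N + t·(E−N) with t = -1/3, so ND:DE = t:(1−t) = -1/3:4/3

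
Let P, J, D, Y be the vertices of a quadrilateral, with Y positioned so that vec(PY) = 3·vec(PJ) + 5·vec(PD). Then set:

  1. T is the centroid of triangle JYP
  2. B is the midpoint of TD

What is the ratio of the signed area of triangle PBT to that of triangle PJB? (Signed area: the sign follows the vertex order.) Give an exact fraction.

Work in coordinates with P = (0, 0), J = (1, 0), D = (0, 1), Y = (3, 5).
1. T is the centroid of triangle JYP ⇒ T = (4/3, 5/3)
2. B is the midpoint of TD ⇒ B = (2/3, 4/3)
2·[PBT] = -2/3, 2·[PJB] = 4/3
[PBT]:[PJB] = -2/3:4/3 = -1/2

[PBT]:[PJB] = -1/2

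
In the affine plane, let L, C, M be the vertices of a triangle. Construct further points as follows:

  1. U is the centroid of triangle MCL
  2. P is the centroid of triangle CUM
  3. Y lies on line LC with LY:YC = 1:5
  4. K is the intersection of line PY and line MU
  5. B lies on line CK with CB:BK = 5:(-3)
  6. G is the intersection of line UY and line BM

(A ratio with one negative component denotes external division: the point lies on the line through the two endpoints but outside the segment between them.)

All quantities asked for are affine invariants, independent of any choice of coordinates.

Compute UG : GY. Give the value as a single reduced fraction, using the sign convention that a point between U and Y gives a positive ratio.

UG:GY = -162/215

Set L = (0, 0), C = (1, 0), M = (0, 1); any affine frame gives the same invariant.
1. U is the centroid of triangle MCL ⇒ U = (1/3, 1/3)
2. P is the centroid of triangle CUM ⇒ P = (4/9, 4/9)
3. Y lies on line LC with LY:YC = 1:5 ⇒ Y = (1/6, 0)
4. K is the intersection of line PY and line MU ⇒ K = (19/54, 8/27)
5. B lies on line CK with CB:BK = 5:(-3) ⇒ B = (-67/108, 20/27)
6. G is the intersection of line UY and line BM ⇒ G = (134/159, 215/159)
G = U + t·(Y−U) with t = -162/53, so UG:GY = t:(1−t) = -162/53:215/53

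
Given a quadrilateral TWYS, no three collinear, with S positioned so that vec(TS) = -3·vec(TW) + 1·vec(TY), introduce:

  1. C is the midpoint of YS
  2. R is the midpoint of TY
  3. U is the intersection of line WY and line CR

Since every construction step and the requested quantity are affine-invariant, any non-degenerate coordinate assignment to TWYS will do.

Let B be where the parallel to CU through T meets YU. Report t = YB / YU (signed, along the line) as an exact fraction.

t = 2

Work in coordinates with T = (0, 0), W = (1, 0), Y = (0, 1), S = (-3, 1).
1. C is the midpoint of YS ⇒ C = (-3/2, 1)
2. R is the midpoint of TY ⇒ R = (0, 1/2)
3. U is the intersection of line WY and line CR ⇒ U = (3/4, 1/4)
through T parallel to CU: direction (9/4, -3/4); meets YU at B = (3/2, -1/2)
B = Y + t·(U−Y) with t = 2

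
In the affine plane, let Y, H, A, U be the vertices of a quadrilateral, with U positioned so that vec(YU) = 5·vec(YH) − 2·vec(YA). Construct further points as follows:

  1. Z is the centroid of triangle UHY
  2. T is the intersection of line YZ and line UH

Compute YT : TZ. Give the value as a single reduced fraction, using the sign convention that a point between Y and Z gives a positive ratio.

Assign Y = (0, 0), H = (1, 0), A = (0, 1), U = (5, -2) — the answer is frame-independent, so this choice is without loss of generality.
1. Z is the centroid of triangle UHY ⇒ Z = (2, -2/3)
2. T is the intersection of line YZ and line UH ⇒ T = (3, -1)
T = Y + t·(Z−Y) with t = 3/2, so YT:TZ = t:(1−t) = 3/2:-1/2

YT:TZ = -3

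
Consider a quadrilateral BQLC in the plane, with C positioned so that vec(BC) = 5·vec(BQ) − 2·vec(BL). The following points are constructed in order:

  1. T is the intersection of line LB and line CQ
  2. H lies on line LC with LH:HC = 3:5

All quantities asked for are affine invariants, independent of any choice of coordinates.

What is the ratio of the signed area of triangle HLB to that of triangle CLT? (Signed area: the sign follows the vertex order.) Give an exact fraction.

[HLB]:[CLT] = 3/4

Work in coordinates with B = (0, 0), Q = (1, 0), L = (0, 1), C = (5, -2).
1. T is the intersection of line LB and line CQ ⇒ T = (0, 1/2)
2. H lies on line LC with LH:HC = 3:5 ⇒ H = (15/8, -1/8)
2·[HLB] = 15/8, 2·[CLT] = 5/2
[HLB]:[CLT] = 15/8:5/2 = 3/4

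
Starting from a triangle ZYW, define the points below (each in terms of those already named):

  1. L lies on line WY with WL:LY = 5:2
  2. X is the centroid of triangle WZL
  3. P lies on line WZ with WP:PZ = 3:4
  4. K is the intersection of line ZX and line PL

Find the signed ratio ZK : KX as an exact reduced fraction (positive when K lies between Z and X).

ZK:KX = -12

Choose coordinates Z = (0, 0), Y = (1, 0), W = (0, 1).
1. L lies on line WY with WL:LY = 5:2 ⇒ L = (5/7, 2/7)
2. X is the centroid of triangle WZL ⇒ X = (5/21, 3/7)
3. P lies on line WZ with WP:PZ = 3:4 ⇒ P = (0, 4/7)
4. K is the intersection of line ZX and line PL ⇒ K = (20/77, 36/77)
K = Z + t·(X−Z) with t = 12/11, so ZK:KX = t:(1−t) = 12/11:-1/11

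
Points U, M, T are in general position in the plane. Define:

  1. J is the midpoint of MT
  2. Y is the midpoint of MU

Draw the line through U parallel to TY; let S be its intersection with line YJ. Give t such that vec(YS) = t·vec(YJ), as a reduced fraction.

Choose coordinates U = (0, 0), M = (1, 0), T = (0, 1).
1. J is the midpoint of MT ⇒ J = (1/2, 1/2)
2. Y is the midpoint of MU ⇒ Y = (1/2, 0)
through U parallel to TY: direction (1/2, -1); meets YJ at S = (1/2, -1)
S = Y + t·(J−Y) with t = -2

t = -2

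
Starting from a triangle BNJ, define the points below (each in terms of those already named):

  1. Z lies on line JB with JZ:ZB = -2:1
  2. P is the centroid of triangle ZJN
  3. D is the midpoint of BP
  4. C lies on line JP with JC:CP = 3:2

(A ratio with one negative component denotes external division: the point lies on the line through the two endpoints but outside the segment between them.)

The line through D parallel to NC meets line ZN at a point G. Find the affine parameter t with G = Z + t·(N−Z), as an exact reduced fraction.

Assign B = (0, 0), N = (1, 0), J = (0, 1) — the answer is frame-independent, so this choice is without loss of generality.
1. Z lies on line JB with JZ:ZB = -2:1 ⇒ Z = (0, -1)
2. P is the centroid of triangle ZJN ⇒ P = (1/3, 0)
3. D is the midpoint of BP ⇒ D = (1/6, 0)
4. C lies on line JP with JC:CP = 3:2 ⇒ C = (1/5, 2/5)
through D parallel to NC: direction (-4/5, 2/5); meets ZN at G = (13/18, -5/18)
G = Z + t·(N−Z) with t = 13/18

t = 13/18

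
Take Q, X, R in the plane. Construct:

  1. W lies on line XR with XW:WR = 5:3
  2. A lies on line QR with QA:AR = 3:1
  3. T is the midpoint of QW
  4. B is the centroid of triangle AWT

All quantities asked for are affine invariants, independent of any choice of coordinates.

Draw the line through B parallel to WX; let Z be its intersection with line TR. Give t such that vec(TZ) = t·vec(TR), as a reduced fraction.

Assign Q = (0, 0), X = (1, 0), R = (0, 1) — the answer is frame-independent, so this choice is without loss of generality.
1. W lies on line XR with XW:WR = 5:3 ⇒ W = (3/8, 5/8)
2. A lies on line QR with QA:AR = 3:1 ⇒ A = (0, 3/4)
3. T is the midpoint of QW ⇒ T = (3/16, 5/16)
4. B is the centroid of triangle AWT ⇒ B = (3/16, 9/16)
through B parallel to WX: direction (5/8, -5/8); meets TR at Z = (3/32, 21/32)
Z = T + t·(R−T) with t = 1/2

t = 1/2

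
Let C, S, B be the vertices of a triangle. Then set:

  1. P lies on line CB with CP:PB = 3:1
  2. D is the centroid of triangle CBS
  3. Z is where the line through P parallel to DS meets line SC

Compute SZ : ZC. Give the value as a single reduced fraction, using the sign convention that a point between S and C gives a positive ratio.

SZ:ZC = -1/3

Work in coordinates with C = (0, 0), S = (1, 0), B = (0, 1).
1. P lies on line CB with CP:PB = 3:1 ⇒ P = (0, 3/4)
2. D is the centroid of triangle CBS ⇒ D = (1/3, 1/3)
3. Z is where the line through P parallel to DS meets line SC ⇒ Z = (3/2, 0)
Z = S + t·(C−S) with t = -1/2, so SZ:ZC = t:(1−t) = -1/2:3/2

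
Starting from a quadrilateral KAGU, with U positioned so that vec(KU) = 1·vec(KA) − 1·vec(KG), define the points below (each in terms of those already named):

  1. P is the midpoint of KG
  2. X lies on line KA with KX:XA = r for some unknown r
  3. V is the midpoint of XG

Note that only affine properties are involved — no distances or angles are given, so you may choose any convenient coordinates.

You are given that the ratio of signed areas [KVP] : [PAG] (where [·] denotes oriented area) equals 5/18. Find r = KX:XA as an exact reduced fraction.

r = 5/4

Choose coordinates K = (0, 0), A = (1, 0), G = (0, 1), U = (1, -1).
1. P is the midpoint of KG ⇒ P = (0, 1/2)
2. With KX:XA = r, write λ = r/(r+1) so X = K + λ·(A−K); X is affine-linear in λ
3. V is the midpoint of XG ⇒ V is an affine combination of earlier points and hence also affine-linear in λ
Every point depending on X is an affine combination of X and λ-independent points, so each such coordinate is linear in λ; the λ² term in each signed area is a multiple of (A−K)×(A−K) = 0, so 2·[KVP] and 2·[PAG] are each linear in λ. Evaluating at λ=0 and λ=1:
  2·[KVP] = 1/4·λ,   2·[PAG] = 1/2
So [KVP]:[PAG] = (1/4·λ) / (1/2). Setting this equal to 5/18:
  1/4·λ = 5/18·(1/2)  ⇒  λ = 5/9
Then r = λ/(1−λ) = (5/9)/(4/9) = 5/4. Check: with r = 5/4, X = (5/9, 0) and [KVP]:[PAG] = 5/18 as required.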